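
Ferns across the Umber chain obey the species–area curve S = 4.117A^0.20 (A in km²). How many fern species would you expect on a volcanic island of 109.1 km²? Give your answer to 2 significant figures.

11

S = 4.117 × 109.1^0.2
ln S = ln 4.117 + 0.2 × ln 109.1 = 1.4151 + 0.2 × 4.6923 = 2.3536
S = e^2.3536 ≈ 10.52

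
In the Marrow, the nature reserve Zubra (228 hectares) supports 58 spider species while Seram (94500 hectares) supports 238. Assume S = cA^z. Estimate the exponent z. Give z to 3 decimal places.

Taking logs: ln S = ln c + z ln A, so z = (ln S₂ − ln S₁)/(ln A₂ − ln A₁).
z = ln(238/58) / ln(94500/228) = ln(4.103) / ln(414.5) = 1.4118 / 6.0270 = 0.2343

0.234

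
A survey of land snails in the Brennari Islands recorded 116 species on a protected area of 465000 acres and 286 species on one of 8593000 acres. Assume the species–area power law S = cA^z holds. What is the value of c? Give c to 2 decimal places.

z = ln(S₂/S₁) / ln(A₂/A₁) = ln(286/116) / ln(8593000/465000) = 0.9024 / 2.9167 = 0.3094
c = S₁ / A₁^z = 116 / 465000^0.3094 = 116 / 56.69 = 2.046

2.05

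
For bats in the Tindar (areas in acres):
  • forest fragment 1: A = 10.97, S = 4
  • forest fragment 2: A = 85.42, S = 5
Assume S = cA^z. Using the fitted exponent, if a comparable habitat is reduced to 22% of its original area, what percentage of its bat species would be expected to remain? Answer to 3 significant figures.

z = ln(5/4) / ln(85.42/10.97) = 0.2231 / 2.0524 = 0.1087
S_new/S_old = (A_new/A_old)^z = 0.22^0.1087 = exp(0.1087 × -1.5141) = 0.8482

84.8%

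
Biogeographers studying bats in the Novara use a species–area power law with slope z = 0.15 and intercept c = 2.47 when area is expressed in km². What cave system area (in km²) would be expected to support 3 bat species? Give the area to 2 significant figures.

3 = 2.47 × A^0.15  ⇒  A^0.15 = 3/2.47 = 1.215
ln A = ln(1.215) / 0.15 = 0.1944 / 0.15 = 1.2960
A = e^1.2960 ≈ 3.655 km²

3.7 km²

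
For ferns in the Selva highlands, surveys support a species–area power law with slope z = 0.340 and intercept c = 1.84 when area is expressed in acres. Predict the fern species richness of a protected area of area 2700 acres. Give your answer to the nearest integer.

S = 1.84 × 2700^0.34
ln S = ln 1.84 + 0.34 × ln 2700 = 0.6098 + 0.34 × 7.9010 = 3.2961
S = e^3.2961 ≈ 27.01

27 species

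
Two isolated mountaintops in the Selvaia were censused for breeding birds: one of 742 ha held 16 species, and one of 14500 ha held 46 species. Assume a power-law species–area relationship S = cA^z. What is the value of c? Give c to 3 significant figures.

z = ln(S₂/S₁) / ln(A₂/A₁) = ln(46/16) / ln(14500/742) = 1.0561 / 2.9726 = 0.3553
c = S₁ / A₁^z = 16 / 742^0.3553 = 16 / 10.47 = 1.529

1.53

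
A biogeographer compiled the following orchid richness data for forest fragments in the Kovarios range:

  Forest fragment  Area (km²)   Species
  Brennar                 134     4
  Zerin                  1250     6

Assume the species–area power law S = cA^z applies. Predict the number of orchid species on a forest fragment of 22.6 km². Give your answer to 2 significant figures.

z = ln(6/4) / ln(1250/134) = 0.4055 / 2.2331 = 0.1816
c = 4 / 134^0.1816 = 4 / 2.433 = 1.644
S₃ = 1.644 × 22.6^0.1816 = 1.644 × 1.761 ≈ 2.895

2.9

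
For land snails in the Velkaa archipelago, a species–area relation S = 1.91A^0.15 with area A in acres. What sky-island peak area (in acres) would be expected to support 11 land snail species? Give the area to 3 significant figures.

117000 acres

11 = 1.91 × A^0.15  ⇒  A^0.15 = 11/1.91 = 5.759
ln A = ln(5.759) / 0.15 = 1.7508 / 0.15 = 11.6719
A = e^11.6719 ≈ 117236 acres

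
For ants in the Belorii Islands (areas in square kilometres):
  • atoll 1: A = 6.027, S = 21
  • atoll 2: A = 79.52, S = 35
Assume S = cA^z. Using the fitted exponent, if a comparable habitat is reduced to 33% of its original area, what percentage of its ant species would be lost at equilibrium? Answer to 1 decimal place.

z = ln(35/21) / ln(79.52/6.027) = 0.5108 / 2.5798 = 0.1980
S_new/S_old = (A_new/A_old)^z = 0.33^0.1980 = exp(0.1980 × -1.1087) = 0.8029
Fraction lost = 1 − 0.8029 = 0.1971

19.7%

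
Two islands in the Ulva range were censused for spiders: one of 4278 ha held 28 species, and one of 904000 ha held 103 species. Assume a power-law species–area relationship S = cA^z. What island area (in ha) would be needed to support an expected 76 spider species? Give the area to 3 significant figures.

z = ln(103/28) / ln(904000/4278) = 1.3025 / 5.3533 = 0.2433
c = 28 / 4278^0.2433 = 28 / 7.647 = 3.661
A = (76/3.661)^(1/0.2433) ⇒ ln A = ln(20.76)/0.2433 = 12.4652
A = e^12.4652 ≈ 259152 ha

259000 ha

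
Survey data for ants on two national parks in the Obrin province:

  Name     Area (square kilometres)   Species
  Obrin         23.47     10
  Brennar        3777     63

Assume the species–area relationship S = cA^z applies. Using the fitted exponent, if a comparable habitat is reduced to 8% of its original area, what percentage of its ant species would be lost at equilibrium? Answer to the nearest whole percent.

60%

z = ln(63/10) / ln(3777/23.47) = 1.8405 / 5.0810 = 0.3622
S_new/S_old = (A_new/A_old)^z = 0.08^0.3622 = exp(0.3622 × -2.5257) = 0.4005
Fraction lost = 1 − 0.4005 = 0.5995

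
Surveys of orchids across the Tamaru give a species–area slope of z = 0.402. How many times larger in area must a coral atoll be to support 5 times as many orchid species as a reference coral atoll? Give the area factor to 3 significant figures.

(A₂/A₁)^0.402 = 5, so A₂/A₁ = 5^(1/0.402) = 5^2.488
ln(A₂/A₁) = ln 5 / 0.402 = 1.6094 / 0.402 = 4.0036
A₂/A₁ = e^4.0036 ≈ 54.79

54.8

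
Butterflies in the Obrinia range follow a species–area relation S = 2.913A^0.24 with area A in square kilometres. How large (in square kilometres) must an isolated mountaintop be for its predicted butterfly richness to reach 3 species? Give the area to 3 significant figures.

1.13 square kilometres

3 = 2.913 × A^0.24  ⇒  A^0.24 = 3/2.913 = 1.03
ln A = ln(1.03) / 0.24 = 0.0294 / 0.24 = 0.1226
A = e^0.1226 ≈ 1.13 square kilometres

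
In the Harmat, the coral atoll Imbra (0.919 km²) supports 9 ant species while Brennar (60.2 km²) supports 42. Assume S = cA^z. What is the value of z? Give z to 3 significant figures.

0.368

Taking logs: ln S = ln c + z ln A, so z = (ln S₂ − ln S₁)/(ln A₂ − ln A₁).
z = ln(42/9) / ln(60.2/0.919) = ln(4.667) / ln(65.51) = 1.5404 / 4.1821 = 0.3683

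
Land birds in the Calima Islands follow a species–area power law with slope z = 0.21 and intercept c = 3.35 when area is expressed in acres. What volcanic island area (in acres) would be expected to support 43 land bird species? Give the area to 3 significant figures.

43 = 3.35 × A^0.21  ⇒  A^0.21 = 43/3.35 = 12.84
ln A = ln(12.84) / 0.21 = 2.5522 / 0.21 = 12.1535
A = e^12.1535 ≈ 189761 acres

190000 acres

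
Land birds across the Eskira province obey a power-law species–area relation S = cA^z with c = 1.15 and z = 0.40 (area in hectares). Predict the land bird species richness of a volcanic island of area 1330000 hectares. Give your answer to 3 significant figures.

S = 1.15 × 1330000^0.4
ln S = ln 1.15 + 0.4 × ln 1330000 = 0.1398 + 0.4 × 14.1007 = 5.7800
S = e^5.7800 ≈ 323.8

324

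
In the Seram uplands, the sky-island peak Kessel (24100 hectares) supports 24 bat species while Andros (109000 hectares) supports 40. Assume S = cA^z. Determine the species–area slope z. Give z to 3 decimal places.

Taking logs: ln S = ln c + z ln A, so z = (ln S₂ − ln S₁)/(ln A₂ − ln A₁).
z = ln(40/24) / ln(109000/24100) = ln(1.667) / ln(4.523) = 0.5108 / 1.5091 = 0.3385

0.338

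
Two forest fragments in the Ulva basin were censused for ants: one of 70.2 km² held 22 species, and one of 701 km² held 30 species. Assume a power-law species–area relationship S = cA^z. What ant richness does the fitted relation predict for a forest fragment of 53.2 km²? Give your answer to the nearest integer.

21

z = ln(30/22) / ln(701/70.2) = 0.3102 / 2.3012 = 0.1348
c = 22 / 70.2^0.1348 = 22 / 1.774 = 12.4
S₃ = 12.4 × 53.2^0.1348 = 12.4 × 1.709 ≈ 21.19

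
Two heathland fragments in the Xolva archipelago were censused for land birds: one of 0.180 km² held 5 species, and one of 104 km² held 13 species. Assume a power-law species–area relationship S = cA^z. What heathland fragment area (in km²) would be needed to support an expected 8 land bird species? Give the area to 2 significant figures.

z = ln(13/5) / ln(104/0.18) = 0.9555 / 6.3592 = 0.1503
c = 5 / 0.18^0.1503 = 5 / 0.7729 = 6.469
A = (8/6.469)^(1/0.1503) ⇒ ln A = ln(1.237)/0.1503 = 1.4132
A = e^1.4132 ≈ 4.109 km²

4.1 km²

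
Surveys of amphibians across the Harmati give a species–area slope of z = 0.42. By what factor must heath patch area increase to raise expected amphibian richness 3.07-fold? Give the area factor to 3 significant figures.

(A₂/A₁)^0.42 = 3.07, so A₂/A₁ = 3.07^(1/0.42) = 3.07^2.381
ln(A₂/A₁) = ln 3.07 / 0.42 = 1.1217 / 0.42 = 2.6707
A₂/A₁ = e^2.6707 ≈ 14.45

14.4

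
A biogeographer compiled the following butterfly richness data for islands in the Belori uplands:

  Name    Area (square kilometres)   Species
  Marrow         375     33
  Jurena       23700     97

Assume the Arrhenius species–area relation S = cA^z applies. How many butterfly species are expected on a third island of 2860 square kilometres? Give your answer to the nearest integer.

z = ln(97/33) / ln(23700/375) = 1.0782 / 4.1463 = 0.2600
c = 33 / 375^0.2600 = 33 / 4.67 = 7.066
S₃ = 7.066 × 2860^0.2600 = 7.066 × 7.921 ≈ 55.97

56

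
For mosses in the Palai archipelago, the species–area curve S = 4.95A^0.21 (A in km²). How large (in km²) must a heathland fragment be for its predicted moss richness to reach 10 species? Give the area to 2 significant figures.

28 km²

10 = 4.95 × A^0.21  ⇒  A^0.21 = 10/4.95 = 2.02
ln A = ln(2.02) / 0.21 = 0.7032 / 0.21 = 3.3486
A = e^3.3486 ≈ 28.46 km²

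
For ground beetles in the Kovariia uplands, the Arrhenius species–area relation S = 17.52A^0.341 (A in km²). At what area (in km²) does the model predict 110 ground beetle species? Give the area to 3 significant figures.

110 = 17.52 × A^0.341  ⇒  A^0.341 = 110/17.52 = 6.279
ln A = ln(6.279) / 0.341 = 1.8371 / 0.341 = 5.3875
A = e^5.3875 ≈ 218.7 km²

219 km²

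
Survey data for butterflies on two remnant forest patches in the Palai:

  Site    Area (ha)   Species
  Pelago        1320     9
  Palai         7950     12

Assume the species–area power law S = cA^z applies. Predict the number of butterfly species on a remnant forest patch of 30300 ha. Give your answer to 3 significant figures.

14.9

z = ln(12/9) / ln(7950/1320) = 0.2877 / 1.7955 = 0.1602
c = 9 / 1320^0.1602 = 9 / 3.162 = 2.846
S₃ = 2.846 × 30300^0.1602 = 2.846 × 5.224 ≈ 14.87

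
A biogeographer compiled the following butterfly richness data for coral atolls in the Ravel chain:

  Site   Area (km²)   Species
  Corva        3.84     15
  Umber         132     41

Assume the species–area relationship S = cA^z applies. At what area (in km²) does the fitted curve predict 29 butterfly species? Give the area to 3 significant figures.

39.0 km²

z = ln(41/15) / ln(132/3.84) = 1.0055 / 3.5373 = 0.2843
c = 15 / 3.84^0.2843 = 15 / 1.466 = 10.23
A = (29/10.23)^(1/0.2843) ⇒ ln A = ln(2.834)/0.2843 = 3.6646
A = e^3.6646 ≈ 39.04 km²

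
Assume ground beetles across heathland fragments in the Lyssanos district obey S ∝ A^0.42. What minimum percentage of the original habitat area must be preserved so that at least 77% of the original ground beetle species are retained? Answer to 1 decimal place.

53.7%

Need (A_new/A_old)^0.42 = 0.77, so A_new/A_old = 0.77^(1/0.42) = 0.77^2.381
ln(A_new/A_old) = ln 0.77 / 0.42 = -0.2614 / 0.42 = -0.6223
A_new/A_old = e^-0.6223 ≈ 0.5367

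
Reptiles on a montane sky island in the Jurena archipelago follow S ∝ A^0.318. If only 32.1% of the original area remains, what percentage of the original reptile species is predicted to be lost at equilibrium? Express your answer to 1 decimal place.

S_new/S_old = (A_new/A_old)^z = 0.321^0.318
= exp(0.318 × ln 0.321) = exp(0.318 × -1.1363) = exp(-0.3613) ≈ 0.6967
Fraction lost = 1 − 0.6967 = 0.3033

30.3%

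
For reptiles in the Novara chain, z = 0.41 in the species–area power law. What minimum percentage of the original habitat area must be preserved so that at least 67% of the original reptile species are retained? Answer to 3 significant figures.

37.7%

Need (A_new/A_old)^0.41 = 0.67, so A_new/A_old = 0.67^(1/0.41) = 0.67^2.439
ln(A_new/A_old) = ln 0.67 / 0.41 = -0.4005 / 0.41 = -0.9768
A_new/A_old = e^-0.9768 ≈ 0.3765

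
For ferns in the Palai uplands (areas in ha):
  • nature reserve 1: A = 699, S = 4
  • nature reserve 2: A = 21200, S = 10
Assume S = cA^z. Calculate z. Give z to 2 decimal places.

Taking logs: ln S = ln c + z ln A, so z = (ln S₂ − ln S₁)/(ln A₂ − ln A₁).
z = ln(10/4) / ln(21200/699) = ln(2.5) / ln(30.33) = 0.9163 / 3.4121 = 0.2685

0.27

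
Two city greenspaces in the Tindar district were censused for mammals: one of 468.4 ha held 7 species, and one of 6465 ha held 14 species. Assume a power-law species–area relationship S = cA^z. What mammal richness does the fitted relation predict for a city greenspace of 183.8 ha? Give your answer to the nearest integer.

z = ln(14/7) / ln(6465/468.4) = 0.6931 / 2.6248 = 0.2641
c = 7 / 468.4^0.2641 = 7 / 5.073 = 1.38
S₃ = 1.38 × 183.8^0.2641 = 1.38 × 3.962 ≈ 5.468

5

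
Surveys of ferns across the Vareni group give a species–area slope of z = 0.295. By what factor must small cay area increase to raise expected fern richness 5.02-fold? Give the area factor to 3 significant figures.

237

(A₂/A₁)^0.295 = 5.02, so A₂/A₁ = 5.02^(1/0.295) = 5.02^3.39
ln(A₂/A₁) = ln 5.02 / 0.295 = 1.6134 / 0.295 = 5.4693
A₂/A₁ = e^5.4693 ≈ 237.3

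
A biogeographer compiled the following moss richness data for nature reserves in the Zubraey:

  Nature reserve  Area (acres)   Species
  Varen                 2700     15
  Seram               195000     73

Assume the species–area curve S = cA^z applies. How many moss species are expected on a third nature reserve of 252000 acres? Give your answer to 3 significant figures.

z = ln(73/15) / ln(195000/2700) = 1.5824 / 4.2797 = 0.3697
c = 15 / 2700^0.3697 = 15 / 18.57 = 0.8079
S₃ = 0.8079 × 252000^0.3697 = 0.8079 × 99.34 ≈ 80.26

80.3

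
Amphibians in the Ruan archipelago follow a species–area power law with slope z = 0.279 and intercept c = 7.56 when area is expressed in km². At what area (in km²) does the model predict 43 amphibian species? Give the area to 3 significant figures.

508 km²

43 = 7.56 × A^0.279  ⇒  A^0.279 = 43/7.56 = 5.688
ln A = ln(5.688) / 0.279 = 1.7383 / 0.279 = 6.2306
A = e^6.2306 ≈ 508 km²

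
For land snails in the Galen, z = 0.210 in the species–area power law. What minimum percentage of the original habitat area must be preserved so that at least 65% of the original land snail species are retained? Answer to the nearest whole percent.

13%

Need (A_new/A_old)^0.21 = 0.65, so A_new/A_old = 0.65^(1/0.21) = 0.65^4.762
ln(A_new/A_old) = ln 0.65 / 0.21 = -0.4308 / 0.21 = -2.0513
A_new/A_old = e^-2.0513 ≈ 0.1286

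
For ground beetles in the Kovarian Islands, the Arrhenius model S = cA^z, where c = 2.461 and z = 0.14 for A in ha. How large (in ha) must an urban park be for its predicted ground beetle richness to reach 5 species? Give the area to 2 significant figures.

160 ha

5 = 2.461 × A^0.14  ⇒  A^0.14 = 5/2.461 = 2.032
ln A = ln(2.032) / 0.14 = 0.7089 / 0.14 = 5.0634
A = e^5.0634 ≈ 158.1 ha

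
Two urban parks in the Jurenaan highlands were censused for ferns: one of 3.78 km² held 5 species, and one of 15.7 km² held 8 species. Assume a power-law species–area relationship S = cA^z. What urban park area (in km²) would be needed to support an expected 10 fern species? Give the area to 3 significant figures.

z = ln(8/5) / ln(15.7/3.78) = 0.4700 / 1.4239 = 0.3301
c = 5 / 3.78^0.3301 = 5 / 1.551 = 3.224
A = (10/3.224)^(1/0.3301) ⇒ ln A = ln(3.102)/0.3301 = 3.4297
A = e^3.4297 ≈ 30.87 km²

30.9 km²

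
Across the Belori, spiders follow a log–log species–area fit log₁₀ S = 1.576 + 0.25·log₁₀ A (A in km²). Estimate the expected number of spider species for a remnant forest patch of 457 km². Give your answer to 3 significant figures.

174

S = 37.67 × 457^0.25
ln S = ln 37.67 + 0.25 × ln 457 = 3.6289 + 0.25 × 6.1247 = 5.1600
S = e^5.1600 ≈ 174.2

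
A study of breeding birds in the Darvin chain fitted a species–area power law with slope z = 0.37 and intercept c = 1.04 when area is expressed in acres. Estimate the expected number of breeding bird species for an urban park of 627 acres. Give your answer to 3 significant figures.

S = 1.04 × 627^0.37 = 1.04 × 10.84 ≈ 11.27

11.3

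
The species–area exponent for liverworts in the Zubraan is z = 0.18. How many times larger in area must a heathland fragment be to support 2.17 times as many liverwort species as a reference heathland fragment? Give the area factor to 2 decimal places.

74.00

(A₂/A₁)^0.18 = 2.17, so A₂/A₁ = 2.17^(1/0.18) = 2.17^5.556
ln(A₂/A₁) = ln 2.17 / 0.18 = 0.7747 / 0.18 = 4.3040
A₂/A₁ = e^4.3040 ≈ 74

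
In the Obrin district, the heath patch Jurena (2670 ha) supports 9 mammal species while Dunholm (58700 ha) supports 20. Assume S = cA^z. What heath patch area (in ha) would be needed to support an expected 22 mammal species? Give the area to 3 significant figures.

z = ln(20/9) / ln(58700/2670) = 0.7985 / 3.0904 = 0.2584
c = 9 / 2670^0.2584 = 9 / 7.68 = 1.172
A = (22/1.172)^(1/0.2584) ⇒ ln A = ln(18.77)/0.2584 = 11.3491
A = e^11.3491 ≈ 84886 ha

84900 ha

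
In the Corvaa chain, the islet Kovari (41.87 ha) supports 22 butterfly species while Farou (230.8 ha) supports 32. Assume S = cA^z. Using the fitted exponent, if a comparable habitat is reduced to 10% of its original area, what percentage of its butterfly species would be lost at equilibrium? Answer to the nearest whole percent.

40%

z = ln(32/22) / ln(230.8/41.87) = 0.3747 / 1.7070 = 0.2195
S_new/S_old = (A_new/A_old)^z = 0.1^0.2195 = exp(0.2195 × -2.3026) = 0.6032
Fraction lost = 1 − 0.6032 = 0.3968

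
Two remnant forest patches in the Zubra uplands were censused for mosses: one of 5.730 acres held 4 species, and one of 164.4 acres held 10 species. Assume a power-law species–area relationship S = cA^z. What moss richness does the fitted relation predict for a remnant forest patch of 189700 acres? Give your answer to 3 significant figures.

z = ln(10/4) / ln(164.4/5.73) = 0.9163 / 3.3566 = 0.2730
c = 4 / 5.73^0.2730 = 4 / 1.611 = 2.484
S₃ = 2.484 × 189700^0.2730 = 2.484 × 27.59 ≈ 68.54

68.5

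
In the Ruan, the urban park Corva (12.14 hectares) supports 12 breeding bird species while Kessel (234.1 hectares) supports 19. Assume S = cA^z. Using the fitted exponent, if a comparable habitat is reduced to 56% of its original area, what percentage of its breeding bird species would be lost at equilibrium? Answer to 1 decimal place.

z = ln(19/12) / ln(234.1/12.14) = 0.4595 / 2.9592 = 0.1553
S_new/S_old = (A_new/A_old)^z = 0.56^0.1553 = exp(0.1553 × -0.5798) = 0.9139
Fraction lost = 1 − 0.9139 = 0.0861

8.6%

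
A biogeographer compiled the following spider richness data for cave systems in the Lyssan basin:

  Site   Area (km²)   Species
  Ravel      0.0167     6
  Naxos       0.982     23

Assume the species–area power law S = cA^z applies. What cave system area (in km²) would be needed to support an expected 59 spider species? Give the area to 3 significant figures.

z = ln(23/6) / ln(0.982/0.0167) = 1.3437 / 4.0742 = 0.3298
c = 6 / 0.0167^0.3298 = 6 / 0.2593 = 23.14
A = (59/23.14)^(1/0.3298) ⇒ ln A = ln(2.55)/0.3298 = 2.8381
A = e^2.8381 ≈ 17.08 km²

17.1 km²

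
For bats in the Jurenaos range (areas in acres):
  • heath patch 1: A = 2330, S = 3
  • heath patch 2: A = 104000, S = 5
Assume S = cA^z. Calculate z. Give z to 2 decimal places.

0.13

Taking logs: ln S = ln c + z ln A, so z = (ln S₂ − ln S₁)/(ln A₂ − ln A₁).
z = ln(5/3) / ln(104000/2330) = ln(1.667) / ln(44.64) = 0.5108 / 3.7985 = 0.1345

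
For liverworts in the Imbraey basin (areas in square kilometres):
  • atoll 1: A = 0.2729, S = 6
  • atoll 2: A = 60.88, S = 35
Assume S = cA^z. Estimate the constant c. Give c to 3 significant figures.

z = ln(S₂/S₁) / ln(A₂/A₁) = ln(35/6) / ln(60.88/0.2729) = 1.7636 / 5.4076 = 0.3261
c = S₁ / A₁^z = 6 / 0.2729^0.3261 = 6 / 0.6547 = 9.164

9.16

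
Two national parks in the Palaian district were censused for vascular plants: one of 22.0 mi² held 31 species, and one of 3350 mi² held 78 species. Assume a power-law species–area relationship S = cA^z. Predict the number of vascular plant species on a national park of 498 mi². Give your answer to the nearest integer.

55

z = ln(78/31) / ln(3350/22) = 0.9227 / 5.0257 = 0.1836
c = 31 / 22^0.1836 = 31 / 1.764 = 17.57
S₃ = 17.57 × 498^0.1836 = 17.57 × 3.128 ≈ 54.97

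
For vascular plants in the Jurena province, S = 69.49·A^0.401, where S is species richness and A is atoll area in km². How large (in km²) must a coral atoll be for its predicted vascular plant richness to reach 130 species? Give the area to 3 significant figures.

130 = 69.49 × A^0.401  ⇒  A^0.401 = 130/69.49 = 1.871
ln A = ln(1.871) / 0.401 = 0.6264 / 0.401 = 1.5620
A = e^1.5620 ≈ 4.768 km²

4.77 km²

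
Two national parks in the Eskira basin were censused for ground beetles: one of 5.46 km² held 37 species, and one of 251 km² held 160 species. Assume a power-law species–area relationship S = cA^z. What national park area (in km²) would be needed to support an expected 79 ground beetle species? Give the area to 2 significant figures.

40 km²

z = ln(160/37) / ln(251/5.46) = 1.4643 / 3.8280 = 0.3825
c = 37 / 5.46^0.3825 = 37 / 1.914 = 19.33
A = (79/19.33)^(1/0.3825) ⇒ ln A = ln(4.087)/0.3825 = 3.6805
A = e^3.6805 ≈ 39.67 km²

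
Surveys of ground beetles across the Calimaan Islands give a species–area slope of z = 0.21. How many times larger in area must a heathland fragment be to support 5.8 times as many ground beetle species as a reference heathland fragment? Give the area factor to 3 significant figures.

(A₂/A₁)^0.21 = 5.8, so A₂/A₁ = 5.8^(1/0.21) = 5.8^4.762
ln(A₂/A₁) = ln 5.8 / 0.21 = 1.7579 / 0.21 = 8.3708
A₂/A₁ = e^8.3708 ≈ 4319

4320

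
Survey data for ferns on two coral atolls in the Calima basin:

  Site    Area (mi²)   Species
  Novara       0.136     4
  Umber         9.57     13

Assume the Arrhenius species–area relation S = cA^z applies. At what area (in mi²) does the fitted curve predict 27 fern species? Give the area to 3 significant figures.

z = ln(13/4) / ln(9.57/0.136) = 1.1787 / 4.2537 = 0.2771
c = 4 / 0.136^0.2771 = 4 / 0.5753 = 6.953
A = (27/6.953)^(1/0.2771) ⇒ ln A = ln(3.883)/0.2771 = 4.8964
A = e^4.8964 ≈ 133.8 mi²

134 mi²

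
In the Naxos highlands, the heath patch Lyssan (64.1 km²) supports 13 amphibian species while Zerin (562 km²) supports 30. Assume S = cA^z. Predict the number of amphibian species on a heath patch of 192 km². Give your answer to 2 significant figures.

z = ln(30/13) / ln(562/64.1) = 0.8362 / 2.1711 = 0.3852
c = 13 / 64.1^0.3852 = 13 / 4.966 = 2.618
S₃ = 2.618 × 192^0.3852 = 2.618 × 7.577 ≈ 19.84

20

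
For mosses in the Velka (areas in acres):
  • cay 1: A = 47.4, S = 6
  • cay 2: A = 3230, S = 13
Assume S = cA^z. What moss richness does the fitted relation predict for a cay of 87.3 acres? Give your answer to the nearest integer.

z = ln(13/6) / ln(3230/47.4) = 0.7732 / 4.2216 = 0.1832
c = 6 / 47.4^0.1832 = 6 / 2.027 = 2.96
S₃ = 2.96 × 87.3^0.1832 = 2.96 × 2.267 ≈ 6.71

7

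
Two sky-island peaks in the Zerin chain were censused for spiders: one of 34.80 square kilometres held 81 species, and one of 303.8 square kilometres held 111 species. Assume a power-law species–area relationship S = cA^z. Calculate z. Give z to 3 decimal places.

Taking logs: ln S = ln c + z ln A, so z = (ln S₂ − ln S₁)/(ln A₂ − ln A₁).
z = ln(111/81) / ln(303.8/34.8) = ln(1.37) / ln(8.73) = 0.3151 / 2.1668 = 0.1454

0.145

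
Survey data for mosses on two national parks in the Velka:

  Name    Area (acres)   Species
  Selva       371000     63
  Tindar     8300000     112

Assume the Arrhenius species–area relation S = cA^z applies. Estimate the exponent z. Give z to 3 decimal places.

0.185

Taking logs: ln S = ln c + z ln A, so z = (ln S₂ − ln S₁)/(ln A₂ − ln A₁).
z = ln(112/63) / ln(8300000/371000) = ln(1.778) / ln(22.37) = 0.5754 / 3.1078 = 0.1851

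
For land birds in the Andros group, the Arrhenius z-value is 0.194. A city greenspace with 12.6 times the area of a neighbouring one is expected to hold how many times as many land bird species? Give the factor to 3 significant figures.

S₂/S₁ = (A₂/A₁)^z = 12.6^0.194
ln(S₂/S₁) = 0.194 × ln 12.6 = 0.194 × 2.5337 = 0.4915
S₂/S₁ = e^0.4915 ≈ 1.635

1.63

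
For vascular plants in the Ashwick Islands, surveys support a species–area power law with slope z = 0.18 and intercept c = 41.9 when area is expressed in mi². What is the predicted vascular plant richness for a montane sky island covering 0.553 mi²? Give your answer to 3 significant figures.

S = 41.9 × 0.553^0.18
ln S = ln 41.9 + 0.18 × ln 0.553 = 3.7353 + 0.18 × -0.5924 = 3.6287
S = e^3.6287 ≈ 37.66

37.7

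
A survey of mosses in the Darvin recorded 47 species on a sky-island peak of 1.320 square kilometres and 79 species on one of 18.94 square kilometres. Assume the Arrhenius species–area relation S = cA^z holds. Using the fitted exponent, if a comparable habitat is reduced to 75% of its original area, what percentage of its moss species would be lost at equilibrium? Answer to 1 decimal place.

z = ln(79/47) / ln(18.94/1.32) = 0.5193 / 2.6636 = 0.1950
S_new/S_old = (A_new/A_old)^z = 0.75^0.1950 = exp(0.1950 × -0.2877) = 0.9455
Fraction lost = 1 − 0.9455 = 0.05454

5.5%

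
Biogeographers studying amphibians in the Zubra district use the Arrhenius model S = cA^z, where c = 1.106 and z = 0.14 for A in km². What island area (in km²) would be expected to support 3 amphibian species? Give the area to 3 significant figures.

3 = 1.106 × A^0.14  ⇒  A^0.14 = 3/1.106 = 2.712
ln A = ln(2.712) / 0.14 = 0.9979 / 0.14 = 7.1276
A = e^7.1276 ≈ 1246 km²

1250 km²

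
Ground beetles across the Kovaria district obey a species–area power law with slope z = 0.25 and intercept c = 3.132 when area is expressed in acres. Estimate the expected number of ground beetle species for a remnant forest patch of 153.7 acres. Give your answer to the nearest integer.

11

S = 3.132 × 153.7^0.25
ln S = ln 3.132 + 0.25 × ln 153.7 = 1.1417 + 0.25 × 5.0350 = 2.4004
S = e^2.4004 ≈ 11.03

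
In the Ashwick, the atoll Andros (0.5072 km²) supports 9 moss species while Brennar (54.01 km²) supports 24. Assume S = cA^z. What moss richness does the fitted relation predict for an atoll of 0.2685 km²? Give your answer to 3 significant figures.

7.87

z = ln(24/9) / ln(54.01/0.5072) = 0.9808 / 4.6680 = 0.2101
c = 9 / 0.5072^0.2101 = 9 / 0.8671 = 10.38
S₃ = 10.38 × 0.2685^0.2101 = 10.38 × 0.7586 ≈ 7.874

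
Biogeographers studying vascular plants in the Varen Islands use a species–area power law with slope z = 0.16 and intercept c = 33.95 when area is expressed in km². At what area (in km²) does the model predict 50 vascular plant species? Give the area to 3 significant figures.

11.2 km²

50 = 33.95 × A^0.16  ⇒  A^0.16 = 50/33.95 = 1.473
ln A = ln(1.473) / 0.16 = 0.3871 / 0.16 = 2.4196
A = e^2.4196 ≈ 11.24 km²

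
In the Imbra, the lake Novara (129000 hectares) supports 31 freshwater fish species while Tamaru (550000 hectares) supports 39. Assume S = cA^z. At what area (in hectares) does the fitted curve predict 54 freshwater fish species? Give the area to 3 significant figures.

z = ln(39/31) / ln(550000/129000) = 0.2296 / 1.4501 = 0.1583
c = 31 / 129000^0.1583 = 31 / 6.443 = 4.811
A = (54/4.811)^(1/0.1583) ⇒ ln A = ln(11.22)/0.1583 = 15.2732
A = e^15.2732 ≈ 4296033 hectares

4300000 hectares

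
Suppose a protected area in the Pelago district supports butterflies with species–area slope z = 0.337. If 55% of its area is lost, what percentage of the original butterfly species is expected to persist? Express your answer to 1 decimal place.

S_new/S_old = (A_new/A_old)^z = 0.45^0.337
= exp(0.337 × ln 0.45) = exp(0.337 × -0.7985) = exp(-0.2691) ≈ 0.7641

76.4%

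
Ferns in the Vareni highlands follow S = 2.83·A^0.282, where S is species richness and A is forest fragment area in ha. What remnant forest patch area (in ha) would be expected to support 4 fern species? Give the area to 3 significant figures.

4 = 2.83 × A^0.282  ⇒  A^0.282 = 4/2.83 = 1.413
ln A = ln(1.413) / 0.282 = 0.3460 / 0.282 = 1.2270
A = e^1.2270 ≈ 3.411 ha

3.41 ha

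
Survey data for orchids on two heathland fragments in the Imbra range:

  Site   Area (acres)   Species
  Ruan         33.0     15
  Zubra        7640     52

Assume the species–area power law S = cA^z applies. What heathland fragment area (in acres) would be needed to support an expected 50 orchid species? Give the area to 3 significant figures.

z = ln(52/15) / ln(7640/33) = 1.2432 / 5.4446 = 0.2283
c = 15 / 33^0.2283 = 15 / 2.222 = 6.751
A = (50/6.751)^(1/0.2283) ⇒ ln A = ln(7.406)/0.2283 = 8.7694
A = e^8.7694 ≈ 6434 acres

6430 acres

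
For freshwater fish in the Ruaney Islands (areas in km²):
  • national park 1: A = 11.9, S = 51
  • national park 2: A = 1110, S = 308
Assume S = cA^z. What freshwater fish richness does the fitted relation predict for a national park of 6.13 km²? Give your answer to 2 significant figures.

39

z = ln(308/51) / ln(1110/11.9) = 1.7983 / 4.5356 = 0.3965
c = 51 / 11.9^0.3965 = 51 / 2.67 = 19.1
S₃ = 19.1 × 6.13^0.3965 = 19.1 × 2.052 ≈ 39.21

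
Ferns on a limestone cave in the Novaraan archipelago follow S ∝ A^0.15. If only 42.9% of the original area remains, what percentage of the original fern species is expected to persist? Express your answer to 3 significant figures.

S_new/S_old = (A_new/A_old)^z = 0.429^0.15
= exp(0.15 × ln 0.429) = exp(0.15 × -0.8463) = exp(-0.1269) ≈ 0.8808

88.1%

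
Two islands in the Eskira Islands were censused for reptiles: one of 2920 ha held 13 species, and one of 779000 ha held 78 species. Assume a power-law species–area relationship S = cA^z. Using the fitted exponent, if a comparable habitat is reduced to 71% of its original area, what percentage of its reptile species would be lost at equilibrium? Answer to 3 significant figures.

10.4%

z = ln(78/13) / ln(779000/2920) = 1.7918 / 5.5864 = 0.3207
S_new/S_old = (A_new/A_old)^z = 0.71^0.3207 = exp(0.3207 × -0.3425) = 0.896
Fraction lost = 1 − 0.896 = 0.104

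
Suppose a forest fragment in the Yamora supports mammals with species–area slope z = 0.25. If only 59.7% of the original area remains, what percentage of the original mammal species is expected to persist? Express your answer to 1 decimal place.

S_new/S_old = (A_new/A_old)^z = 0.597^0.25
= exp(0.25 × ln 0.597) = exp(0.25 × -0.5158) = exp(-0.1290) ≈ 0.879

87.9%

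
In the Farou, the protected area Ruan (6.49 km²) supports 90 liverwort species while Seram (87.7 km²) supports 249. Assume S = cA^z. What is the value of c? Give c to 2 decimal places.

43.33

z = ln(S₂/S₁) / ln(A₂/A₁) = ln(249/90) / ln(87.7/6.49) = 1.0176 / 2.6037 = 0.3909
c = S₁ / A₁^z = 90 / 6.49^0.3909 = 90 / 2.077 = 43.33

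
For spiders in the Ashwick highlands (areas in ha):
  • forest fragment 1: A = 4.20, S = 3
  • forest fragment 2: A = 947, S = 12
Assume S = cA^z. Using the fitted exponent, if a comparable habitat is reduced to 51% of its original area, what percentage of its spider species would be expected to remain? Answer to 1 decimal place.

84.2%

z = ln(12/3) / ln(947/4.2) = 1.3863 / 5.4182 = 0.2559
S_new/S_old = (A_new/A_old)^z = 0.51^0.2559 = exp(0.2559 × -0.6733) = 0.8417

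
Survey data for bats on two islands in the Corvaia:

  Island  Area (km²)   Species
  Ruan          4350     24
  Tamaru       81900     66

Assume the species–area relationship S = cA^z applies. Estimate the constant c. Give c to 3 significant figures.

1.34

z = ln(S₂/S₁) / ln(A₂/A₁) = ln(66/24) / ln(81900/4350) = 1.0116 / 2.9353 = 0.3446
c = S₁ / A₁^z = 24 / 4350^0.3446 = 24 / 17.94 = 1.337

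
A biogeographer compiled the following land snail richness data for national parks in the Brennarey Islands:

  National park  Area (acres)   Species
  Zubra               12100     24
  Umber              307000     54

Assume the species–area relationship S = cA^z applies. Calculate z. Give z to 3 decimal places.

0.251

Taking logs: ln S = ln c + z ln A, so z = (ln S₂ − ln S₁)/(ln A₂ − ln A₁).
z = ln(54/24) / ln(307000/12100) = ln(2.25) / ln(25.37) = 0.8109 / 3.2336 = 0.2508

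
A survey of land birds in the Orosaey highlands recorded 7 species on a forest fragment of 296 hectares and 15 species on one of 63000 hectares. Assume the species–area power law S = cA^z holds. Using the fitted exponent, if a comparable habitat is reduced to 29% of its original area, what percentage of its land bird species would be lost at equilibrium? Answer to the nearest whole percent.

z = ln(15/7) / ln(63000/296) = 0.7621 / 5.3605 = 0.1422
S_new/S_old = (A_new/A_old)^z = 0.29^0.1422 = exp(0.1422 × -1.2379) = 0.8386
Fraction lost = 1 − 0.8386 = 0.1614

16%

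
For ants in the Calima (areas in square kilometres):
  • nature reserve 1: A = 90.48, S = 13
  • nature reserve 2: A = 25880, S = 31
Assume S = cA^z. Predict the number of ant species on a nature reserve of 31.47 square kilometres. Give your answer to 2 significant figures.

z = ln(31/13) / ln(25880/90.48) = 0.8690 / 5.6561 = 0.1536
c = 13 / 90.48^0.1536 = 13 / 1.998 = 6.506
S₃ = 6.506 × 31.47^0.1536 = 6.506 × 1.699 ≈ 11.05

11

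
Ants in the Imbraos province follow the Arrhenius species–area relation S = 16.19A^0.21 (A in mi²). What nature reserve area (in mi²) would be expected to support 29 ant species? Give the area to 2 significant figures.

29 = 16.19 × A^0.21  ⇒  A^0.21 = 29/16.19 = 1.791
ln A = ln(1.791) / 0.21 = 0.5829 / 0.21 = 2.7757
A = e^2.7757 ≈ 16.05 mi²

16 mi²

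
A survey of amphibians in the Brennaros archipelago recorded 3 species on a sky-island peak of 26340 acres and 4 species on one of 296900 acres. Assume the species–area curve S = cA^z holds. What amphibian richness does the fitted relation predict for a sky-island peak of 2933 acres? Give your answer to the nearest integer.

z = ln(4/3) / ln(296900/26340) = 0.2877 / 2.4223 = 0.1188
c = 3 / 26340^0.1188 = 3 / 3.35 = 0.8956
S₃ = 0.8956 × 2933^0.1188 = 0.8956 × 2.581 ≈ 2.312

2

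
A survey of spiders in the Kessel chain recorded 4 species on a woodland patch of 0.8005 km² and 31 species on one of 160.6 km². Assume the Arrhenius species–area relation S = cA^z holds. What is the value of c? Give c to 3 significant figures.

z = ln(S₂/S₁) / ln(A₂/A₁) = ln(31/4) / ln(160.6/0.8005) = 2.0477 / 5.3014 = 0.3863
c = S₁ / A₁^z = 4 / 0.8005^0.3863 = 4 / 0.9176 = 4.359

4.36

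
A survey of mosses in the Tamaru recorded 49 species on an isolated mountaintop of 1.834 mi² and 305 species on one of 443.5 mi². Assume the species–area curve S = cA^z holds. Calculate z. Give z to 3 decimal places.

0.333

Taking logs: ln S = ln c + z ln A, so z = (ln S₂ − ln S₁)/(ln A₂ − ln A₁).
z = ln(305/49) / ln(443.5/1.834) = ln(6.224) / ln(241.8) = 1.8285 / 5.4882 = 0.3332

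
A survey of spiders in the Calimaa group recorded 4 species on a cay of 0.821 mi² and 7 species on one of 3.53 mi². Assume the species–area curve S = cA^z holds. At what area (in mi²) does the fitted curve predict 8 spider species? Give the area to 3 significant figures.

z = ln(7/4) / ln(3.53/0.821) = 0.5596 / 1.4585 = 0.3837
c = 4 / 0.821^0.3837 = 4 / 0.9271 = 4.314
A = (8/4.314)^(1/0.3837) ⇒ ln A = ln(1.854)/0.3837 = 1.6093
A = e^1.6093 ≈ 4.999 mi²

5.00 mi²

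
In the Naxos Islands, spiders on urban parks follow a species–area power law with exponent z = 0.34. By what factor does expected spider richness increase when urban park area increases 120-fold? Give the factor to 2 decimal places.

5.09

S₂/S₁ = (A₂/A₁)^z = 120^0.34
ln(S₂/S₁) = 0.34 × ln 120 = 0.34 × 4.7875 = 1.6277
S₂/S₁ = e^1.6277 ≈ 5.092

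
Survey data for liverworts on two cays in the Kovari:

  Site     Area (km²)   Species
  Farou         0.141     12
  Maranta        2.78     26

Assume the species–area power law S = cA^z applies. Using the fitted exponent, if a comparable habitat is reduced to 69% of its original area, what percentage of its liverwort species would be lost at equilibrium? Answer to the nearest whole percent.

9%

z = ln(26/12) / ln(2.78/0.141) = 0.7732 / 2.9814 = 0.2593
S_new/S_old = (A_new/A_old)^z = 0.69^0.2593 = exp(0.2593 × -0.3711) = 0.9083
Fraction lost = 1 − 0.9083 = 0.09174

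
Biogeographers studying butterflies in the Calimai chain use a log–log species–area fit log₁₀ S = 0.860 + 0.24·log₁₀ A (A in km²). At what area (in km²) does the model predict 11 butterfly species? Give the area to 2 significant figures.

5.7 km²

11 = 7.244 × A^0.24  ⇒  A^0.24 = 11/7.244 = 1.518
ln A = ln(1.518) / 0.24 = 0.4177 / 0.24 = 1.7403
A = e^1.7403 ≈ 5.699 km²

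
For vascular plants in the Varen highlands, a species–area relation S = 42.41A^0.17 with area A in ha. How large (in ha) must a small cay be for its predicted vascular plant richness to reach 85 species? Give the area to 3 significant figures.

59.7 ha

85 = 42.41 × A^0.17  ⇒  A^0.17 = 85/42.41 = 2.004
ln A = ln(2.004) / 0.17 = 0.6953 / 0.17 = 4.0898
A = e^4.0898 ≈ 59.73 ha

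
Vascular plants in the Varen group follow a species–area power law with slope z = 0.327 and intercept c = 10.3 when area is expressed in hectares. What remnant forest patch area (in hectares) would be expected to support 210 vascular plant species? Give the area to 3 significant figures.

210 = 10.3 × A^0.327  ⇒  A^0.327 = 210/10.3 = 20.39
ln A = ln(20.39) / 0.327 = 3.0150 / 0.327 = 9.2201
A = e^9.2201 ≈ 10098 hectares

10100 hectares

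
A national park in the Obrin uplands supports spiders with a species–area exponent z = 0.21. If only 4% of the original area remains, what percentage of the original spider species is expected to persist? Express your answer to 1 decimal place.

50.9%

S_new/S_old = (A_new/A_old)^z = 0.04^0.21
= exp(0.21 × ln 0.04) = exp(0.21 × -3.2189) = exp(-0.6760) ≈ 0.5087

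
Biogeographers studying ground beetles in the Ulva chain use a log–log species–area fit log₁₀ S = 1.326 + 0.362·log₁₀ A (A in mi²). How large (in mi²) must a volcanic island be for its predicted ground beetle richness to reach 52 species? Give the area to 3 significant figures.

52 = 21.18 × A^0.362  ⇒  A^0.362 = 52/21.18 = 2.455
ln A = ln(2.455) / 0.362 = 0.8980 / 0.362 = 2.4807
A = e^2.4807 ≈ 11.95 mi²

11.9 mi²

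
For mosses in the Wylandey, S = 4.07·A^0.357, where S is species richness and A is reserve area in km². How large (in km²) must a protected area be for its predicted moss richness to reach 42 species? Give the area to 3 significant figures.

691 km²

42 = 4.07 × A^0.357  ⇒  A^0.357 = 42/4.07 = 10.32
ln A = ln(10.32) / 0.357 = 2.3340 / 0.357 = 6.5379
A = e^6.5379 ≈ 690.8 km²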